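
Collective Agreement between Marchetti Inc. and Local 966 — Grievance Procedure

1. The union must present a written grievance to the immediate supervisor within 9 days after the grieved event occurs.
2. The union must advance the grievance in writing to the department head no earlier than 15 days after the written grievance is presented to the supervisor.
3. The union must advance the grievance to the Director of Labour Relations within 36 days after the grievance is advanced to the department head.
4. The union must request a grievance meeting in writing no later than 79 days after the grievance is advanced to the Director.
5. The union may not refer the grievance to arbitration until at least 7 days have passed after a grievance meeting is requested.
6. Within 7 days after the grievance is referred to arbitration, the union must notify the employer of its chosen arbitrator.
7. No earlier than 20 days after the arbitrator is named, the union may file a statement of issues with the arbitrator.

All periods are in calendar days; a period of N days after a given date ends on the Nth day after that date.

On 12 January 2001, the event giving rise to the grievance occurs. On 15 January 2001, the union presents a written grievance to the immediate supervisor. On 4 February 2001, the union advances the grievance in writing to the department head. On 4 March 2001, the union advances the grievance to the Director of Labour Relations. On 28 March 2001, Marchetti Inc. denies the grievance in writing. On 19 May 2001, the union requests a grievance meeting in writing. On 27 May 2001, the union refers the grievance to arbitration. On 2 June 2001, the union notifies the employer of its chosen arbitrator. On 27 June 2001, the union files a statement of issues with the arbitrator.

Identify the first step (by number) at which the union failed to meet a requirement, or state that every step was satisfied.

None — every step was satisfied

(1) due by 12 January 2001 + 9 days = 21 January 2001; done 15 January 2001 — timely.
(2) permitted from 15 January 2001 + 15 days = 30 January 2001 onward; done 4 February 2001, after the minimum wait.
(3) due by 4 February 2001 + 36 days = 12 March 2001; 4 March 2001 is within that limit.
(4) due by 4 March 2001 + 79 days = 22 May 2001; completed 19 May 2001, before the deadline.
(5) permitted from 19 May 2001 + 7 days = 26 May 2001 onward; 27 May 2001 is on or after that date.
(6) due by 27 May 2001 + 7 days = 3 June 2001; done 2 June 2001 — timely.
(7) permitted from 2 June 2001 + 20 days = 22 June 2001 onward; done 27 June 2001 — permitted.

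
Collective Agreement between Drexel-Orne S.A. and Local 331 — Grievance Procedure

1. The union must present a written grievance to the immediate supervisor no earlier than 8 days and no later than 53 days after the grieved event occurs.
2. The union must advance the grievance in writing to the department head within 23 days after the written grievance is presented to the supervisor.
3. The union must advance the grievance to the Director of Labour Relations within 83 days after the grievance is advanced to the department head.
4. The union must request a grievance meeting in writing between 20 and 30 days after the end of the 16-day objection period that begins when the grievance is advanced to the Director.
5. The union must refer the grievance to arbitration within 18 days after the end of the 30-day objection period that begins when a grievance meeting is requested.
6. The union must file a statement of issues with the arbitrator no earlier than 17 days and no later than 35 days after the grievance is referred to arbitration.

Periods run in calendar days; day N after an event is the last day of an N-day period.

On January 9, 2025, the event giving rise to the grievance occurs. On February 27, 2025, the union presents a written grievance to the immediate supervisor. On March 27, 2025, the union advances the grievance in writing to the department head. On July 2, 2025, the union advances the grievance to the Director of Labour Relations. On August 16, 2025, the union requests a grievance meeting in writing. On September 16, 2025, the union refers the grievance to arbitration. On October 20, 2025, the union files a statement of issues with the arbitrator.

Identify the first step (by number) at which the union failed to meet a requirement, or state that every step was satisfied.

Step 2

(1) the permitted window runs from January 9, 2025 + 8 = January 17, 2025 to January 9, 2025 + 53 = March 3, 2025; February 27, 2025 falls inside that range.
(2) due by February 27, 2025 + 23 days = March 22, 2025; not done until March 27, 2025, 5 days after the deadline.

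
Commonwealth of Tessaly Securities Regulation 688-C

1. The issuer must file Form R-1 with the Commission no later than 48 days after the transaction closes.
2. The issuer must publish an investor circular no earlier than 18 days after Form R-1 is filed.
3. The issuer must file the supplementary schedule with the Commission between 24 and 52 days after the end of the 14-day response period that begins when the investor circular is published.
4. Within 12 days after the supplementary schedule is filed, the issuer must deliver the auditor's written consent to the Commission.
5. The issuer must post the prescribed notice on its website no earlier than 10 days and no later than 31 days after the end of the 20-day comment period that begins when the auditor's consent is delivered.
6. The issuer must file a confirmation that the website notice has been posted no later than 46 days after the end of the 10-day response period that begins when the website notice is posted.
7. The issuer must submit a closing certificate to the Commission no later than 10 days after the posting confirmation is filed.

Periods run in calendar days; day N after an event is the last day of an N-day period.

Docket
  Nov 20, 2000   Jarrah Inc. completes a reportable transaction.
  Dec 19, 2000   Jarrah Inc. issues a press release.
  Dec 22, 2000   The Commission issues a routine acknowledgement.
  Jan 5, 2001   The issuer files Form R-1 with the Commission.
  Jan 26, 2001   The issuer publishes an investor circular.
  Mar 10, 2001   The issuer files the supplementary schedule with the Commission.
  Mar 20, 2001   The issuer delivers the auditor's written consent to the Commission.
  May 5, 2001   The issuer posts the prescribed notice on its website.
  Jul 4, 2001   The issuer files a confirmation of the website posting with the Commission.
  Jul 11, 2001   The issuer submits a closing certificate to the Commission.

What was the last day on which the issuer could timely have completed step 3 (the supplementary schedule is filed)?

The investor circular is published on Jan 26, 2001; the 14-day response period therefore ends Feb 9, 2001, and step 3 runs from that date. The window is 24–52 days after Feb 9, 2001; it closes on Apr 2, 2001.

Apr 2, 2001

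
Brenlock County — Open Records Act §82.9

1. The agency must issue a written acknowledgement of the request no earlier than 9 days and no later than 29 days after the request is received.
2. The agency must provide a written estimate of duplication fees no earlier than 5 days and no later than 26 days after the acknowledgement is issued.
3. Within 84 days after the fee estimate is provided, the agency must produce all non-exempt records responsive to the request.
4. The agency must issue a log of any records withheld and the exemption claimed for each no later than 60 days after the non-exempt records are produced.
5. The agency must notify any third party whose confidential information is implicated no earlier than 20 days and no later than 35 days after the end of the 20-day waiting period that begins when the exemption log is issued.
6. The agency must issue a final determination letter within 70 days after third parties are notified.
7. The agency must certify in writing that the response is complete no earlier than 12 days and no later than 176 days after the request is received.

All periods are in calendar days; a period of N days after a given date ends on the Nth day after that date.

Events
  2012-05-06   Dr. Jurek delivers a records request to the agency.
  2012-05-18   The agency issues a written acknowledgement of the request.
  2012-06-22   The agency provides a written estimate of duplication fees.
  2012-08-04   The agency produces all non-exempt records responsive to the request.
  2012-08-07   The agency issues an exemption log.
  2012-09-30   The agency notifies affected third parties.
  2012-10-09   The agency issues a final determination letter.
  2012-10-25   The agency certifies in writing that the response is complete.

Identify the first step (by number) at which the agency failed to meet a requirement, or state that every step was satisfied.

Step 2

Step 1 — 9 and 29 days from 2012-05-06 (when the request is received) are 2012-05-15 and 2012-06-04 respectively; done 2012-05-18, which is between those dates.
Step 2 — 5 and 26 days from 2012-05-18 (when the acknowledgement is issued) are 2012-05-23 and 2012-06-13 respectively; done 2012-06-22 — 9 days after the window closed.
That is the first point of non-compliance.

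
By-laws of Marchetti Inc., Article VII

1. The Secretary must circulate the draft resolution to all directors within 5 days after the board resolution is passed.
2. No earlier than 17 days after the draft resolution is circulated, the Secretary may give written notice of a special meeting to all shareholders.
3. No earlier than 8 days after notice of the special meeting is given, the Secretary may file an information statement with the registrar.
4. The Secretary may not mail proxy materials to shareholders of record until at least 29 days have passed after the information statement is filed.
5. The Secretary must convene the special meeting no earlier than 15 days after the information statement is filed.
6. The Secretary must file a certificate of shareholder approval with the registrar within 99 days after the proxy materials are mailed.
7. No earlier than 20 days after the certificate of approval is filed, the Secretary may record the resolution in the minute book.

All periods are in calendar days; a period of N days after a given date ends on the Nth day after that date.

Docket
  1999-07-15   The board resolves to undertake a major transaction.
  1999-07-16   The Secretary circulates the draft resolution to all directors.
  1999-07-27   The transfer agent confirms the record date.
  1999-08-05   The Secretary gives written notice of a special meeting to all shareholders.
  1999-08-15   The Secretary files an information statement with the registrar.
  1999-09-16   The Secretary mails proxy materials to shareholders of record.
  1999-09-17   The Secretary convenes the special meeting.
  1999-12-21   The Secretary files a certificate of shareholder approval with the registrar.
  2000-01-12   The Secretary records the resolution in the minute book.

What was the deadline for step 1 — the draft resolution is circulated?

1999-07-20

Step 1 runs from 1999-07-15, when the board resolution is passed. 5 days after 1999-07-15 is 1999-07-20.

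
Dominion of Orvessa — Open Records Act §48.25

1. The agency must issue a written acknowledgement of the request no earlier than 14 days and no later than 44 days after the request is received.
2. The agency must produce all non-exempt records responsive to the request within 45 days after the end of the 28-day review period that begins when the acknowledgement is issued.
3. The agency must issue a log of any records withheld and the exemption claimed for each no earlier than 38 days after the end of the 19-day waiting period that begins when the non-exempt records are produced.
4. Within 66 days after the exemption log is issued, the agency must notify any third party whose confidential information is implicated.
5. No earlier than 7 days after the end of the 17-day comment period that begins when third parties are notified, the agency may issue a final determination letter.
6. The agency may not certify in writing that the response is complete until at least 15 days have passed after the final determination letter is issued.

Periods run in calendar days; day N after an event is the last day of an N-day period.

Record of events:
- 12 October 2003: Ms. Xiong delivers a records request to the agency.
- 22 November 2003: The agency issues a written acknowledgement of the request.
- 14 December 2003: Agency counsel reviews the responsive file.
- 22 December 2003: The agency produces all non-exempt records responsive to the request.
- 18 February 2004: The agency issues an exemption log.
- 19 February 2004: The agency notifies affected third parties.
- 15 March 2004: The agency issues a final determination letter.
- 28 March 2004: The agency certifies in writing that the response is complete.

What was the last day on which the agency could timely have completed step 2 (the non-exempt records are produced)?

The acknowledgement is issued on 22 November 2003; the 28-day review period therefore ends 20 December 2003, and step 2 runs from that date. 45 days after 20 December 2003 is 3 February 2004.

3 February 2004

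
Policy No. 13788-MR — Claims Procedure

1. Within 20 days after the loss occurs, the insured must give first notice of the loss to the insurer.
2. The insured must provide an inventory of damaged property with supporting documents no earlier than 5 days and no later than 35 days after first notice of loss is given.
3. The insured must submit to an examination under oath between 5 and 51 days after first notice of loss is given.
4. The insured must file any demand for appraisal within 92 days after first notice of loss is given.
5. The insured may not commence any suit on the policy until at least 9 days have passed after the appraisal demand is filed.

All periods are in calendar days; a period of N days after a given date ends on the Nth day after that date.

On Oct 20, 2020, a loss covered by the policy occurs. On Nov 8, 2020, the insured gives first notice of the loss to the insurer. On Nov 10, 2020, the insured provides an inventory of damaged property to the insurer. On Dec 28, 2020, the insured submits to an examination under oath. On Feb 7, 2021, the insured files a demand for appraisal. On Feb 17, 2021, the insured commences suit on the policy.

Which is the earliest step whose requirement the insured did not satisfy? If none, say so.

Step 2

(1) due by Oct 20, 2020 + 20 days = Nov 9, 2020; done Nov 8, 2020 — timely.
(2) the permitted window runs from Nov 8, 2020 + 5 = Nov 13, 2020 to Nov 8, 2020 + 35 = Dec 13, 2020; done Nov 10, 2020 — 3 days before the window opened.
The analysis stops there.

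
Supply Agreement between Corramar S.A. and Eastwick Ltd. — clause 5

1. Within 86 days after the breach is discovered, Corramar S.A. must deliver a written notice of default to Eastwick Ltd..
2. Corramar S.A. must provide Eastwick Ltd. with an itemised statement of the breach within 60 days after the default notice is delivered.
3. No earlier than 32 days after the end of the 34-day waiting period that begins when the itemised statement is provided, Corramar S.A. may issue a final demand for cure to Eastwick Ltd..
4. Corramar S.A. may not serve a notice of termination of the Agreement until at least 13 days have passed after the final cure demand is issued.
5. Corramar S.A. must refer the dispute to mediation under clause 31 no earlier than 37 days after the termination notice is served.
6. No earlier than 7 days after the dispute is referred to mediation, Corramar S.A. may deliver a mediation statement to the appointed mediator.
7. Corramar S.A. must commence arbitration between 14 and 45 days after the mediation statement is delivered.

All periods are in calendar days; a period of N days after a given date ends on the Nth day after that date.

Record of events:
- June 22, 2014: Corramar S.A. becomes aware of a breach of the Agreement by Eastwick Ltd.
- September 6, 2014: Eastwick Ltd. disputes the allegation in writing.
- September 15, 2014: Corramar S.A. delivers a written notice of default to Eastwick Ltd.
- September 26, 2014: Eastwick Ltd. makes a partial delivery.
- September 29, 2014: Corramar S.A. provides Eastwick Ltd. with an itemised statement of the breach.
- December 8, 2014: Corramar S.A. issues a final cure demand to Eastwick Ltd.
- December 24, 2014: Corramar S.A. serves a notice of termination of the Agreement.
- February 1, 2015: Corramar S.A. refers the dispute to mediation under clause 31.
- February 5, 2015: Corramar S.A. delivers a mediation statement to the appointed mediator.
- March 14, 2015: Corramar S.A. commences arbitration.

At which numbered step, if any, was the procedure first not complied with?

Step 6

Step 1 — counting 86 days from June 22, 2014 (when the breach is discovered) gives a deadline of September 16, 2014; completed September 15, 2014, before the deadline.
Step 2 — counting 60 days from September 15, 2014 (when the default notice is delivered) gives a deadline of November 14, 2014; completed September 29, 2014, before the deadline.
Step 3 — must wait 32 days from November 2, 2014 (end of the 34-day waiting period, which began when the itemised statement is provided on September 29, 2014), so not before December 4, 2014; done December 8, 2014, after the minimum wait.
Step 4 — must wait 13 days from December 8, 2014 (when the final cure demand is issued), so not before December 21, 2014; done December 24, 2014, after the minimum wait.
Step 5 — must wait 37 days from December 24, 2014 (when the termination notice is served), so not before January 30, 2015; done February 1, 2015, after the minimum wait.
Step 6 — must wait 7 days from February 1, 2015 (when the dispute is referred to mediation), so not before February 8, 2015; done February 5, 2015 — 3 days too early.
Later steps need not be reached.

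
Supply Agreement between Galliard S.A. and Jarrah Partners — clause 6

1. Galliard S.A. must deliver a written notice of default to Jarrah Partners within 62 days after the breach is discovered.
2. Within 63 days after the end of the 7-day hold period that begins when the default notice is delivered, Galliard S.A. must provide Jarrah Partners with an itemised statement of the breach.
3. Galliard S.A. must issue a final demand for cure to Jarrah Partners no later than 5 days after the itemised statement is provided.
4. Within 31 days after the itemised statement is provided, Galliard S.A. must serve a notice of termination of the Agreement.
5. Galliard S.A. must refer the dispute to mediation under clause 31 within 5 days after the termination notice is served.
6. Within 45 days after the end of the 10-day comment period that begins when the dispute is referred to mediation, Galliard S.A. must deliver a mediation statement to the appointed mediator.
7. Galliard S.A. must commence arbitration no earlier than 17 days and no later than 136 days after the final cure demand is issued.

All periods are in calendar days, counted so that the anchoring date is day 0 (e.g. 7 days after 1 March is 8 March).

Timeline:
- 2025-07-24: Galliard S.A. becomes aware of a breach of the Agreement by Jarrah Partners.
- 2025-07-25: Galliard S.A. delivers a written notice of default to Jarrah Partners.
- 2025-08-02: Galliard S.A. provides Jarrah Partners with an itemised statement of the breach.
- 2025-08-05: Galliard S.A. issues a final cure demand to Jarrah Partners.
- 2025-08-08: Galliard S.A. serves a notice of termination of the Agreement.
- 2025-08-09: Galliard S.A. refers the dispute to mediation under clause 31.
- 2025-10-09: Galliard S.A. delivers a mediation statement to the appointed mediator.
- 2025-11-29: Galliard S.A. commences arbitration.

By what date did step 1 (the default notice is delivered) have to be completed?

2025-09-24

Step 1 runs from 2025-07-24, when the breach is discovered. 62 days after 2025-07-24 is 2025-09-24.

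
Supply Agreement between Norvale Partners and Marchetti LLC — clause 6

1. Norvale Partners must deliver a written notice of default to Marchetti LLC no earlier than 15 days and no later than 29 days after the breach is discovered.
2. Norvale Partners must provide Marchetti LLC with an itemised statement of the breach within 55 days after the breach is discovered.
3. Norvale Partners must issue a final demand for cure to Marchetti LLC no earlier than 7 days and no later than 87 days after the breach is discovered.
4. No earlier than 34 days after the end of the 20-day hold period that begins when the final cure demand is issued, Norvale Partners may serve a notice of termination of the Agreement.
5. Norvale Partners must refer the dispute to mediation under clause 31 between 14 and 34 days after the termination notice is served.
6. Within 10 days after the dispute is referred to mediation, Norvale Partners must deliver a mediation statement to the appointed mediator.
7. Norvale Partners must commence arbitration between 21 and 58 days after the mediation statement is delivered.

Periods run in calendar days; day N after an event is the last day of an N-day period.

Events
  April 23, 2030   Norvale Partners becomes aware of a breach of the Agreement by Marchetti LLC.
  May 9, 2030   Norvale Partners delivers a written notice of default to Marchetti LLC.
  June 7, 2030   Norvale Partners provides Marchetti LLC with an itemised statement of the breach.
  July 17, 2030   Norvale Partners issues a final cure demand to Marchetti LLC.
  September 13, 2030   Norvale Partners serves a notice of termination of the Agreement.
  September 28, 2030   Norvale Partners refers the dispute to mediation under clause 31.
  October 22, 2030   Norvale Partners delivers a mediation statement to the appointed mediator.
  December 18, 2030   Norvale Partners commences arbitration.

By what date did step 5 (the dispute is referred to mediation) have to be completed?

October 17, 2030

Step 5 runs from September 13, 2030, when the termination notice is served. The window is 14–34 days after September 13, 2030; it closes on October 17, 2030.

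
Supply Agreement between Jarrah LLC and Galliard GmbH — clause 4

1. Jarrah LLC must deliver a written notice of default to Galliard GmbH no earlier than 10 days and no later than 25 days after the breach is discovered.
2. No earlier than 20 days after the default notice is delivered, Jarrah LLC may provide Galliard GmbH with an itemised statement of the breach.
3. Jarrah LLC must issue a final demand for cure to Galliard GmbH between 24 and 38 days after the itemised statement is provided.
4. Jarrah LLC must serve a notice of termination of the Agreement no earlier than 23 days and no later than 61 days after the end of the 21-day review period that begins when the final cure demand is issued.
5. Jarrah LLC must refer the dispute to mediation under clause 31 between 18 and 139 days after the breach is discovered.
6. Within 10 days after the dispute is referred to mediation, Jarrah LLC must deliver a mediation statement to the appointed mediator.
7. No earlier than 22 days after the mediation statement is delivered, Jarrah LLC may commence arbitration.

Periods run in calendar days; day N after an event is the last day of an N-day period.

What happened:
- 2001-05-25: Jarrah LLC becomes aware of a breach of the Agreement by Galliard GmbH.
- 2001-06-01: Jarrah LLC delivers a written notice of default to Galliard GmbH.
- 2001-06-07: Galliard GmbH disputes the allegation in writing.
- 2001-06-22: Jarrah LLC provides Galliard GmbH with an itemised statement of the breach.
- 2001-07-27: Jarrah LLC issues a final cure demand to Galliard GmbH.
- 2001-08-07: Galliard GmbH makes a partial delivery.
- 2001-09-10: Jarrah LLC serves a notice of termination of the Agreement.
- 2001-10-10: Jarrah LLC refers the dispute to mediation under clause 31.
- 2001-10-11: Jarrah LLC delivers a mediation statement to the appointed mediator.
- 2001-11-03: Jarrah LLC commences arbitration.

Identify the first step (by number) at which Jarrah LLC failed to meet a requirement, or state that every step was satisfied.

Step 1: the window is 10–25 days after 2001-05-25 (when the breach is discovered), so 2001-06-04 through 2001-06-19; done 2001-06-01 — 3 days before the window opened.

Step 1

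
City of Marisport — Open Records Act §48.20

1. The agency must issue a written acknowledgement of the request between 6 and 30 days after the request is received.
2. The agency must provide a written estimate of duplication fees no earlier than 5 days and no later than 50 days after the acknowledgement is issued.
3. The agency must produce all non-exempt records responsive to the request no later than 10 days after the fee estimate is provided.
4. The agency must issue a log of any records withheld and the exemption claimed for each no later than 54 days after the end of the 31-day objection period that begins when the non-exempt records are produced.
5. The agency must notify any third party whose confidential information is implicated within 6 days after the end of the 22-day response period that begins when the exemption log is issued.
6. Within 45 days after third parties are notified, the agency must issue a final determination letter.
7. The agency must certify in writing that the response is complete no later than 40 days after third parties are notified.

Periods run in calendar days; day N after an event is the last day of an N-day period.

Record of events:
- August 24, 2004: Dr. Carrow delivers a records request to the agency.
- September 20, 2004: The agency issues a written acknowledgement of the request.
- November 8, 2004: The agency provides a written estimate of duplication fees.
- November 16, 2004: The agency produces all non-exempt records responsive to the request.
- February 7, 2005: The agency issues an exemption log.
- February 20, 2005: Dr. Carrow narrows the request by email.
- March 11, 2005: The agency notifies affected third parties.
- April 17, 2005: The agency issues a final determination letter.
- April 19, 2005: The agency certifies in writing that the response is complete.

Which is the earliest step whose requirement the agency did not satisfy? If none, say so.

Step 5

(1) the permitted window runs from August 24, 2004 + 6 = August 30, 2004 to August 24, 2004 + 30 = September 23, 2004; done September 20, 2004, which is between those dates.
(2) the permitted window runs from September 20, 2004 + 5 = September 25, 2004 to September 20, 2004 + 50 = November 9, 2004; November 8, 2004 falls inside that range.
(3) due by November 8, 2004 + 10 days = November 18, 2004; November 16, 2004 is within that limit.
(4) due by December 17, 2004 + 54 days = February 9, 2005; completed February 7, 2005, before the deadline.
(5) due by March 1, 2005 + 6 days = March 7, 2005; not done until March 11, 2005, 4 days after the deadline.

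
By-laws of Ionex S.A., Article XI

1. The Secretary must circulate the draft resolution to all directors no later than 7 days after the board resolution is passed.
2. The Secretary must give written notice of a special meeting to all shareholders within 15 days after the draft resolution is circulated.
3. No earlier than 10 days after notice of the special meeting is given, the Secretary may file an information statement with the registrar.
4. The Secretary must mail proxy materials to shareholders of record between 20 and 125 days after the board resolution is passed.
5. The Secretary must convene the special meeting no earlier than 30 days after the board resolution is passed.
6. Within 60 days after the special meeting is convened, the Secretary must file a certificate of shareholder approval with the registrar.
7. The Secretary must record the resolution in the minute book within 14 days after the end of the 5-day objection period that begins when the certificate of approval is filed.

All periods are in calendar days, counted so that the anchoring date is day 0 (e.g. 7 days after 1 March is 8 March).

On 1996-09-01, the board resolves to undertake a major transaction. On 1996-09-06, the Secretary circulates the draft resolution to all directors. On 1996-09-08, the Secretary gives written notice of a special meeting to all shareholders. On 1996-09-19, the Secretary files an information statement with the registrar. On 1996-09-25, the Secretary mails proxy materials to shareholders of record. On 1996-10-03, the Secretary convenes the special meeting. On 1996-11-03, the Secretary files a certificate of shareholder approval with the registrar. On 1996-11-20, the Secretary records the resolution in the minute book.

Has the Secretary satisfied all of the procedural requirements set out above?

Step 1 — counting 7 days from 1996-09-01 (when the board resolution is passed) gives a deadline of 1996-09-08; done 1996-09-06 — timely.
Step 2 — counting 15 days from 1996-09-06 (when the draft resolution is circulated) gives a deadline of 1996-09-21; 1996-09-08 is within that limit.
Step 3 — must wait 10 days from 1996-09-08 (when notice of the special meeting is given), so not before 1996-09-18; done 1996-09-19 — permitted.
Step 4 — 20 and 125 days from 1996-09-01 (when the board resolution is passed) are 1996-09-21 and 1997-01-04 respectively; done 1996-09-25 — within the window.
Step 5 — must wait 30 days from 1996-09-01 (when the board resolution is passed), so not before 1996-10-01; 1996-10-03 is on or after that date.
Step 6 — counting 60 days from 1996-10-03 (when the special meeting is convened) gives a deadline of 1996-12-02; completed 1996-11-03, before the deadline.
Step 7 — counting 14 days from 1996-11-08 (end of the 5-day objection period, which began when the certificate of approval is filed on 1996-11-03) gives a deadline of 1996-11-22; done 1996-11-20 — timely.

Yes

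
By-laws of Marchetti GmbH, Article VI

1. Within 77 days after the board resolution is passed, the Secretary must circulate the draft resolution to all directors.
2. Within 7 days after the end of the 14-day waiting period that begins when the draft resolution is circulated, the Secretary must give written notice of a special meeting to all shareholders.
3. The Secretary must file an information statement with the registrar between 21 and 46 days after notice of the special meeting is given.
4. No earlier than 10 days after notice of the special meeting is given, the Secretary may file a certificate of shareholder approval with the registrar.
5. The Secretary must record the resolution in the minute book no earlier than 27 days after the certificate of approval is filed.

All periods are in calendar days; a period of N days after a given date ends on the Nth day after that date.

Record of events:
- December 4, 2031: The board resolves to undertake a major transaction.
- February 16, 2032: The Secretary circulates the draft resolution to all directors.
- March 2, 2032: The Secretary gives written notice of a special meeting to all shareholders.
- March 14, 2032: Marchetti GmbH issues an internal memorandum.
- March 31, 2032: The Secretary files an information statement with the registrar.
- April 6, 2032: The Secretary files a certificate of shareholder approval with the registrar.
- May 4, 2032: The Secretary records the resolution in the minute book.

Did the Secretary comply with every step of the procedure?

Step 1: 77 days after December 4, 2031 (when the board resolution is passed) is February 19, 2032; completed February 16, 2032, before the deadline.
Step 2: 7 days after March 1, 2032 (end of the 14-day waiting period, which began when the draft resolution is circulated on February 16, 2032) is March 8, 2032; completed March 2, 2032, before the deadline.
Step 3: the window is 21–46 days after March 2, 2032 (when notice of the special meeting is given), so March 23, 2032 through April 17, 2032; March 31, 2032 falls inside that range.
Step 4: the earliest permitted date is 10 days after March 2, 2032 (when notice of the special meeting is given), i.e. March 12, 2032; done April 6, 2032 — permitted.
Step 5: the earliest permitted date is 27 days after April 6, 2032 (when the certificate of approval is filed), i.e. May 3, 2032; done May 4, 2032, after the minimum wait.

Yes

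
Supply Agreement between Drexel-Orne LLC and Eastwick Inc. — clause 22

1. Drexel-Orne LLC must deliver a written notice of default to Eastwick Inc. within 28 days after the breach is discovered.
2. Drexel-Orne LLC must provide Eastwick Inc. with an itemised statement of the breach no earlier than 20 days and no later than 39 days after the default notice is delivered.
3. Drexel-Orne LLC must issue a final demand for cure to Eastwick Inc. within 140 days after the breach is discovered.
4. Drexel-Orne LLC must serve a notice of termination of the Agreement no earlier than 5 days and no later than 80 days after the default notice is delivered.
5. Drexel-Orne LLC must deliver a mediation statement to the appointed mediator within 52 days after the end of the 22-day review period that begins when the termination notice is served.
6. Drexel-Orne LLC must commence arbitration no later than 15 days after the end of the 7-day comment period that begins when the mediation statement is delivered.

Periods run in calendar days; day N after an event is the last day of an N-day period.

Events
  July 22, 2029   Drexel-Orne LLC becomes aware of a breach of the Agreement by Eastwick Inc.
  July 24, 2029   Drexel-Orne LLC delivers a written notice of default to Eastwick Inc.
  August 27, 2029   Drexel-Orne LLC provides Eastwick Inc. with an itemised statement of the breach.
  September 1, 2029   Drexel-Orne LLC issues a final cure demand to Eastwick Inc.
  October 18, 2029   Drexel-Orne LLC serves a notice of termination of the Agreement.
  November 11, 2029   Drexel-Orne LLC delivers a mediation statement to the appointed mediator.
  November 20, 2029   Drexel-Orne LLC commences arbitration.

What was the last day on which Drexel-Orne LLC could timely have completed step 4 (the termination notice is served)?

October 12, 2029

Step 4 runs from July 24, 2029, when the default notice is delivered. The window is 5–80 days after July 24, 2029; it closes on October 12, 2029.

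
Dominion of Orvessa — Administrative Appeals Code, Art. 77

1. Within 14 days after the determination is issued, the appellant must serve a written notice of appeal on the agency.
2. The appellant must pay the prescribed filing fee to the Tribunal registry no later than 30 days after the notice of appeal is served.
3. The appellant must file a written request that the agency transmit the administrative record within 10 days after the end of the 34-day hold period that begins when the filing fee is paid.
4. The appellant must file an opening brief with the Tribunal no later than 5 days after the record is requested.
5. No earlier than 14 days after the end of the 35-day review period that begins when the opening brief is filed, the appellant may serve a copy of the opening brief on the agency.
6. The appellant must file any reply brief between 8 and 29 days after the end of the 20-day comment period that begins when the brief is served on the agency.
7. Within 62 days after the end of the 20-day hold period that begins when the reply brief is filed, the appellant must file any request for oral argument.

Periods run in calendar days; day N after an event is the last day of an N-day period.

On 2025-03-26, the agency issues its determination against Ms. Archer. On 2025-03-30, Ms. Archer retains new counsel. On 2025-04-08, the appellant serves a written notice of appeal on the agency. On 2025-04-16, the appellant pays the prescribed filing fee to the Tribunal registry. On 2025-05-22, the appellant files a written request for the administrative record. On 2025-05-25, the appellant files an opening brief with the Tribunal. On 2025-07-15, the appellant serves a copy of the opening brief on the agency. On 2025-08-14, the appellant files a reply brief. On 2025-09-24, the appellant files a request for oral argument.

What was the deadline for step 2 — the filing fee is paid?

2025-05-08

Step 2 runs from 2025-04-08, when the notice of appeal is served. 30 days after 2025-04-08 is 2025-05-08.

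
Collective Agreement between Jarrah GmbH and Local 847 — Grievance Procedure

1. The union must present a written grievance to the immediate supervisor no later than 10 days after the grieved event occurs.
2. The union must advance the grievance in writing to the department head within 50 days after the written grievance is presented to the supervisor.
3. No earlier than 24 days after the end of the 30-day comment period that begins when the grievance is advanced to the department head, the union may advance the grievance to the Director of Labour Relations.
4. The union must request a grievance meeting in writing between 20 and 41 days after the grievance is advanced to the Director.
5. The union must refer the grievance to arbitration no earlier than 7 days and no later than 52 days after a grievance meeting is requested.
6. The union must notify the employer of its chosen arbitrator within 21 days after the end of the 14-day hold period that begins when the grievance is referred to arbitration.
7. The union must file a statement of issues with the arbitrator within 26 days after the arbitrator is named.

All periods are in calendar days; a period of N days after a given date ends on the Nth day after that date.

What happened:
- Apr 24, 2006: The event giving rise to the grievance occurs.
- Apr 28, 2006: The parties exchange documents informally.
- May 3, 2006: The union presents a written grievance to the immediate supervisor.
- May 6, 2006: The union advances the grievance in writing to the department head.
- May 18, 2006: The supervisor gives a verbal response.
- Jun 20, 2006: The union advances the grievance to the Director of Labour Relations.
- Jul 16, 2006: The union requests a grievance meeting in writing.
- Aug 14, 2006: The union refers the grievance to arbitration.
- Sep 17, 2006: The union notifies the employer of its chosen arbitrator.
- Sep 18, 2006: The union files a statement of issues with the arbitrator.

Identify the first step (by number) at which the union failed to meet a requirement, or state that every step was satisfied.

Step 1 — counting 10 days from Apr 24, 2006 (when the grieved event occurs) gives a deadline of May 4, 2006; done May 3, 2006 — timely.
Step 2 — counting 50 days from May 3, 2006 (when the written grievance is presented to the supervisor) gives a deadline of Jun 22, 2006; completed May 6, 2006, before the deadline.
Step 3 — must wait 24 days from Jun 5, 2006 (end of the 30-day comment period, which began when the grievance is advanced to the department head on May 6, 2006), so not before Jun 29, 2006; acted on Jun 20, 2006, 9 days prematurely.
Later steps need not be reached.

Step 3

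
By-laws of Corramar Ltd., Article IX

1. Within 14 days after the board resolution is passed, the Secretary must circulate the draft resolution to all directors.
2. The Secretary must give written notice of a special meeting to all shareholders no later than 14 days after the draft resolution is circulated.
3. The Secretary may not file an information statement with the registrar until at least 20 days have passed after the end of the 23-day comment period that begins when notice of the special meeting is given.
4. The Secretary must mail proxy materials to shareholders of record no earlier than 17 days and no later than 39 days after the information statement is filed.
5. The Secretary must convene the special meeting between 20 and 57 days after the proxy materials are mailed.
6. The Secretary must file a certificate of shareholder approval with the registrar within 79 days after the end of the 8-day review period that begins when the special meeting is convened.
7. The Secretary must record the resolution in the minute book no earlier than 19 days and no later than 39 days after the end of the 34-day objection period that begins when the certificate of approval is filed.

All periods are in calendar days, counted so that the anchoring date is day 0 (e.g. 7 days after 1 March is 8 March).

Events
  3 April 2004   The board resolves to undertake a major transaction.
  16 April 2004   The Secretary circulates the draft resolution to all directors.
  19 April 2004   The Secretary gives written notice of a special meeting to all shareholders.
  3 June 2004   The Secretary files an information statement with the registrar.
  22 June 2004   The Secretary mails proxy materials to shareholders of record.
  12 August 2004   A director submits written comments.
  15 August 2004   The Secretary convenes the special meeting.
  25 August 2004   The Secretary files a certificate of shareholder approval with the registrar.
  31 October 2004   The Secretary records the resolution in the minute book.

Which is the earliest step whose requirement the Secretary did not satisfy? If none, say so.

None — every step was satisfied

(1) due by 3 April 2004 + 14 days = 17 April 2004; done 16 April 2004 — timely.
(2) due by 16 April 2004 + 14 days = 30 April 2004; 19 April 2004 is within that limit.
(3) permitted from 12 May 2004 + 20 days = 1 June 2004 onward; 3 June 2004 is on or after that date.
(4) the permitted window runs from 3 June 2004 + 17 = 20 June 2004 to 3 June 2004 + 39 = 12 July 2004; done 22 June 2004 — within the window.
(5) the permitted window runs from 22 June 2004 + 20 = 12 July 2004 to 22 June 2004 + 57 = 18 August 2004; done 15 August 2004, which is between those dates.
(6) due by 23 August 2004 + 79 days = 10 November 2004; completed 25 August 2004, before the deadline.
(7) the permitted window runs from 28 September 2004 + 19 = 17 October 2004 to 28 September 2004 + 39 = 6 November 2004; 31 October 2004 falls inside that range.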